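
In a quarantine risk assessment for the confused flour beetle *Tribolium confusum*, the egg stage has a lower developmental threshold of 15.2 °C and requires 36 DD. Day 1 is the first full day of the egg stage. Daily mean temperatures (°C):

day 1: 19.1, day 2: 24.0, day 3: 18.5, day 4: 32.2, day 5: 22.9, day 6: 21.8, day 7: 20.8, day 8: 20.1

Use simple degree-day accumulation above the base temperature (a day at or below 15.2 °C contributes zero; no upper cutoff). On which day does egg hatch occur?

day 5

Daily DD above 15.2 °C: 3.9, 8.8, 3.3, 17.0, 7.7, 6.6, 5.6, 4.9.
Cumulative: 3.9, 12.7, 16.0, 33.0, 40.7, 47.3, 52.9, 57.8.
The total first reaches 36 DD on day 5.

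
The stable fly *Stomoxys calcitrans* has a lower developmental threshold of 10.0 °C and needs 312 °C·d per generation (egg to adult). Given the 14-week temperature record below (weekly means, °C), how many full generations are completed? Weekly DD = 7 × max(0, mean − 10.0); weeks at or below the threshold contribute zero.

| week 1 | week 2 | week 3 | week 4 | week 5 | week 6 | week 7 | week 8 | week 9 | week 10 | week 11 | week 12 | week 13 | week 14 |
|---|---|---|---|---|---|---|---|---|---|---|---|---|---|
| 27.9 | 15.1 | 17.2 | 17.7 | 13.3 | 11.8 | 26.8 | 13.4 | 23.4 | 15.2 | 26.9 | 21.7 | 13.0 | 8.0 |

Weekly DD (7 × max(0, T̄ − 10.0)): 125.3, 35.7, 50.4, 53.9, 23.1, 12.6, 117.6, 23.8, 93.8, 36.4, 118.3, 81.9, 21.0, 0.0.
Season total = 793.8 DD.
Complete generations = ⌊793.8 / 312⌋ = 2.

2 generations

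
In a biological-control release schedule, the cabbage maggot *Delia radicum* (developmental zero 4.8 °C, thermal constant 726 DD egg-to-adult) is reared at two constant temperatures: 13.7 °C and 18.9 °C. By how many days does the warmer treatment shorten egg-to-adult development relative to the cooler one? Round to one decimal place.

At 13.7 °C: 726 / (13.7 − 4.8) = 726 / 8.9 = 81.573 d.
At 18.9 °C: 726 / (18.9 − 4.8) = 726 / 14.1 = 51.489 d.
Difference = |81.573 − 51.489| = 30.084 ≈ 30.1 days.

30.1 days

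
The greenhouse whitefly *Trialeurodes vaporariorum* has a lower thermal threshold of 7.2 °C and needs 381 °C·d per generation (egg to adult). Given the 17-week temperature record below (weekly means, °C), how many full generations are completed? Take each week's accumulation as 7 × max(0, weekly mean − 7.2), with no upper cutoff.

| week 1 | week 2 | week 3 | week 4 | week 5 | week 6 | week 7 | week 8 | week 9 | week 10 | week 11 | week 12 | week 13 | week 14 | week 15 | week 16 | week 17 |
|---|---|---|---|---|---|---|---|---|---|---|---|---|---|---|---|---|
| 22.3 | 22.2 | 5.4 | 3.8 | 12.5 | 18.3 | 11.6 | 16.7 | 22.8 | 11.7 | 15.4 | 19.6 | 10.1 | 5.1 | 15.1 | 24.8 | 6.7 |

2 generations

Weekly DD (7 × max(0, T̄ − 7.2)): 105.7, 105.0, 0.0, 0.0, 37.1, 77.7, 30.8, 66.5, 109.2, 31.5, 57.4, 86.8, 20.3, 0.0, 55.3, 123.2, 0.0.
Season total = 906.5 DD.
Complete generations = ⌊906.5 / 381⌋ = 2.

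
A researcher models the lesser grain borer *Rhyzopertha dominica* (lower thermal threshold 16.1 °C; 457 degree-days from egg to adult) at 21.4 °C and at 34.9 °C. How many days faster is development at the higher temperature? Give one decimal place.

At 21.4 °C: 457 / (21.4 − 16.1) = 457 / 5.3 = 86.226 d.
At 34.9 °C: 457 / (34.9 − 16.1) = 457 / 18.8 = 24.309 d.
Difference = |86.226 − 24.309| = 61.918 ≈ 61.9 days.

61.9 days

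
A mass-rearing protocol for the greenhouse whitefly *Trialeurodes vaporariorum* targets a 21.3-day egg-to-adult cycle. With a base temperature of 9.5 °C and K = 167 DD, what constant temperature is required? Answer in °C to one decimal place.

Required daily accumulation = 167 / 21.3 = 7.840 DD/day.
T = T_base + 7.840 = 9.5 + 7.840 = 17.340 ≈ 17.3 °C.

17.3 °C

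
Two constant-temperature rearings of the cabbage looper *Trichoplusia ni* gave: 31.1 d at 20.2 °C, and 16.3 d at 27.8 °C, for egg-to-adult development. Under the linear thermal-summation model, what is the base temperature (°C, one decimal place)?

Under the model K = D·(T − T_b), so D₁·(T₁ − T_b) = D₂·(T₂ − T_b).
31.1·(20.2 − T_b) = 16.3·(27.8 − T_b)
T_b = (31.1·20.2 − 16.3·27.8) / (31.1 − 16.3) = 175.08 / 14.8 = 11.830 °C ≈ 11.8 °C.

11.8 °C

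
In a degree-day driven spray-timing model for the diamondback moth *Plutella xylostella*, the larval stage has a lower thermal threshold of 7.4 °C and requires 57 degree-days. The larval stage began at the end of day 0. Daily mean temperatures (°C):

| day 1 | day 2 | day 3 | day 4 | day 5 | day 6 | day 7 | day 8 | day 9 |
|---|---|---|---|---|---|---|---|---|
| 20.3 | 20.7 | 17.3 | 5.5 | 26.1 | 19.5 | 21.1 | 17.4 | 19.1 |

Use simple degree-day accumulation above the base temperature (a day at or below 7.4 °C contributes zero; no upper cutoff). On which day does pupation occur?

day 6

Daily DD above 7.4 °C: 12.9, 13.3, 9.9, 0.0, 18.7, 12.1, 13.7, 10.0, 11.7.
Cumulative: 12.9, 26.2, 36.1, 36.1, 54.8, 66.9, 80.6, 90.6, 102.3.
The total first reaches 57 DD on day 6.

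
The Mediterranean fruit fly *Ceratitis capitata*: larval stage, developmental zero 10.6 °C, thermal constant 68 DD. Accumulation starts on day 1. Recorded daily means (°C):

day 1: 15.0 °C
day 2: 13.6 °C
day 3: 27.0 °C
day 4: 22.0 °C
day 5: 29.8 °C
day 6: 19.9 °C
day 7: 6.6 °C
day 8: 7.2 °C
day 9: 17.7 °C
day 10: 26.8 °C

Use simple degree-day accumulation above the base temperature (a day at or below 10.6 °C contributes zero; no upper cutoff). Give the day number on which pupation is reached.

day 9

Daily DD above 10.6 °C: 4.4, 3.0, 16.4, 11.4, 19.2, 9.3, 0.0, 0.0, 7.1, 16.2.
Cumulative: 4.4, 7.4, 23.8, 35.2, 54.4, 63.7, 63.7, 63.7, 70.8, 87.0.
The total first reaches 68 DD on day 9.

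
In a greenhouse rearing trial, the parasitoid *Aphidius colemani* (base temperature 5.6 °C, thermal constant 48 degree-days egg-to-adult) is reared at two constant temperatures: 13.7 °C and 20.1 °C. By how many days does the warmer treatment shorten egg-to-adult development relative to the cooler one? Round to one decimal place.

2.6 days

At 13.7 °C: 48 / (13.7 − 5.6) = 48 / 8.1 = 5.926 d.
At 20.1 °C: 48 / (20.1 − 5.6) = 48 / 14.5 = 3.310 d.
Difference = |5.926 − 3.310| = 2.616 ≈ 2.6 days.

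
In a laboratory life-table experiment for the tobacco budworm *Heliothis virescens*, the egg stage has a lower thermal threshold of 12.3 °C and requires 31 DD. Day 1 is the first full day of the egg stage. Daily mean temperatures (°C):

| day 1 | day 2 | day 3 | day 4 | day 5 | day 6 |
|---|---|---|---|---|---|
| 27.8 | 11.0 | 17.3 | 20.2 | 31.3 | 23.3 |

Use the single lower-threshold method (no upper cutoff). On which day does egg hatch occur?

Daily DD above 12.3 °C: 15.5, 0.0, 5.0, 7.9, 19.0, 11.0.
Cumulative: 15.5, 15.5, 20.5, 28.4, 47.4, 58.4.
The total first reaches 31 DD on day 5.

day 5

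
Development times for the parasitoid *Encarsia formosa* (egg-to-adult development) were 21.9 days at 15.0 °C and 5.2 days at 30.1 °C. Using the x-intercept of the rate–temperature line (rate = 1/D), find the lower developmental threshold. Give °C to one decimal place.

10.3 °C

Equal thermal constants: D₁(T₁ − T_b) = D₂(T₂ − T_b).
21.9·(15.0 − T_b) = 5.2·(30.1 − T_b)
T_b = (21.9·15.0 − 5.2·30.1) / (21.9 − 5.2) = 171.98 / 16.7 = 10.298 °C ≈ 10.3 °C.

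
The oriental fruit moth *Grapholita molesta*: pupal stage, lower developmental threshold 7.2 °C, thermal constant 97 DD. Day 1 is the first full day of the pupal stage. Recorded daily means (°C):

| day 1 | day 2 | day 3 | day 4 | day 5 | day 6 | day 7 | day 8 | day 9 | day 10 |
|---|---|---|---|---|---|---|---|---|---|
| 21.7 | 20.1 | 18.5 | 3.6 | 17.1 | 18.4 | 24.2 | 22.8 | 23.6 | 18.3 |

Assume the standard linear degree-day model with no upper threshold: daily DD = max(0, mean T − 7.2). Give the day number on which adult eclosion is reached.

Daily DD above 7.2 °C: 14.5, 12.9, 11.3, 0.0, 9.9, 11.2, 17.0, 15.6, 16.4, 11.1.
Cumulative: 14.5, 27.4, 38.7, 38.7, 48.6, 59.8, 76.8, 92.4, 108.8, 119.9.
The total first reaches 97 DD on day 9.

day 9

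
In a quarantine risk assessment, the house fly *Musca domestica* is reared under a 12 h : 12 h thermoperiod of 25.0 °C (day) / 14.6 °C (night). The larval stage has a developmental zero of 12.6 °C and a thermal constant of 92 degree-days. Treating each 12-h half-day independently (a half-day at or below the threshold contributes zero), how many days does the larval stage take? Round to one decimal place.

12.8 days

Day half: max(0, 25.0 − 12.6) × 0.5 = 12.4 × 0.5 = 6.20 DD.
Night half: max(0, 14.6 − 12.6) × 0.5 = 2.0 × 0.5 = 1.00 DD.
Per 24 h: 7.20 DD/day.
Duration = 92 / 7.20 = 12.778 ≈ 12.8 days.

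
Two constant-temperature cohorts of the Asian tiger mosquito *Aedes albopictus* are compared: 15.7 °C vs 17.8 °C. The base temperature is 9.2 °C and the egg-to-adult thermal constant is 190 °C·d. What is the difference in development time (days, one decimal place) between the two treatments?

7.1 days

At 15.7 °C: 190 / (15.7 − 9.2) = 190 / 6.5 = 29.231 d.
At 17.8 °C: 190 / (17.8 − 9.2) = 190 / 8.6 = 22.093 d.
Difference = |29.231 − 22.093| = 7.138 ≈ 7.1 days.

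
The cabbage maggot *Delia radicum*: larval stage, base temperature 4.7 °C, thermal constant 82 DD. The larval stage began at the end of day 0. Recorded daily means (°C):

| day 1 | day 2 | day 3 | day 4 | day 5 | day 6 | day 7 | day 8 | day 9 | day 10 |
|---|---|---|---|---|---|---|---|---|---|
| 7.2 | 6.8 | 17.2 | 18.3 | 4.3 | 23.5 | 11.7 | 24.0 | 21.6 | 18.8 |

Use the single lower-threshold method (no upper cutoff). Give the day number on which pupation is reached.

Daily DD above 4.7 °C: 2.5, 2.1, 12.5, 13.6, 0.0, 18.8, 7.0, 19.3, 16.9, 14.1.
Cumulative: 2.5, 4.6, 17.1, 30.7, 30.7, 49.5, 56.5, 75.8, 92.7, 106.8.
The total first reaches 82 DD on day 9.

day 9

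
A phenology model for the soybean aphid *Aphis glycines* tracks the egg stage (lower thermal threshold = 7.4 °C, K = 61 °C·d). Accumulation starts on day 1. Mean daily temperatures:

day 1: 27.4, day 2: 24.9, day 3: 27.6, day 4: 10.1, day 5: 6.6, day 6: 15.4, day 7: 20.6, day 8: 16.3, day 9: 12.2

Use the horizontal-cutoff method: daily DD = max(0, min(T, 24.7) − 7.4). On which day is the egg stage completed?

Daily DD above 7.4 °C (capped at 17.3): 17.3, 17.3, 17.3, 2.7, 0.0, 8.0, 13.2, 8.9, 4.8.
Cumulative: 17.3, 34.6, 51.9, 54.6, 54.6, 62.6, 75.8, 84.7, 89.5.
The total first reaches 61 DD on day 6.

day 6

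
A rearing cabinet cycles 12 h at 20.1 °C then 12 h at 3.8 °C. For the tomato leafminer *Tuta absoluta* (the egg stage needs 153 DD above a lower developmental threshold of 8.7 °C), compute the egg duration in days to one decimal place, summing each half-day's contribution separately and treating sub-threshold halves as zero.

26.8 days

Day half: max(0, 20.1 − 8.7) × 0.5 = 11.4 × 0.5 = 5.70 DD.
Night half: max(0, 3.8 − 8.7) × 0.5 = 0.0 × 0.5 = 0.00 DD.
Per 24 h: 5.70 DD/day.
Duration = 153 / 5.70 = 26.842 ≈ 26.8 days.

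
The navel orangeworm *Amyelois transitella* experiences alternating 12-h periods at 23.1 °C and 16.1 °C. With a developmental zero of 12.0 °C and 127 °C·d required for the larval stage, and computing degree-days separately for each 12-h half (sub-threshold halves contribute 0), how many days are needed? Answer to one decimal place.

Day half: max(0, 23.1 − 12.0) × 0.5 = 11.1 × 0.5 = 5.55 DD.
Night half: max(0, 16.1 − 12.0) × 0.5 = 4.1 × 0.5 = 2.05 DD.
Per 24 h: 7.60 DD/day.
Duration = 127 / 7.60 = 16.711 ≈ 16.7 days.

16.7 days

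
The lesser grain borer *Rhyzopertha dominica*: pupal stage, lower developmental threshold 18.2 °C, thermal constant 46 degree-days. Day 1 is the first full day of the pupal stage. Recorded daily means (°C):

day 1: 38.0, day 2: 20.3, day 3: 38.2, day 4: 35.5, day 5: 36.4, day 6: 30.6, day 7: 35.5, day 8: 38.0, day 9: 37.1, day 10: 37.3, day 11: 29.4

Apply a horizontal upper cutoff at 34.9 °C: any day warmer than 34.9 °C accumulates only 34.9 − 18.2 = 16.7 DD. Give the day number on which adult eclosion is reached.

day 4

Daily DD above 18.2 °C (capped at 16.7): 16.7, 2.1, 16.7, 16.7, 16.7, 12.4, 16.7, 16.7, 16.7, 16.7, 11.2.
Cumulative: 16.7, 18.8, 35.5, 52.2, 68.9, 81.3, 98.0, 114.7, 131.4, 148.1, 159.3.
The total first reaches 46 DD on day 4.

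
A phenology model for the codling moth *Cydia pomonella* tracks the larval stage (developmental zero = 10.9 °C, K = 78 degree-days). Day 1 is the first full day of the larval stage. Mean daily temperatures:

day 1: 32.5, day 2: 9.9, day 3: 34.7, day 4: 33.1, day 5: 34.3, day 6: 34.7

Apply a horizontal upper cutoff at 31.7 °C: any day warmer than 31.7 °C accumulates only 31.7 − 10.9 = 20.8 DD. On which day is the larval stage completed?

day 5

Daily DD above 10.9 °C (capped at 20.8): 20.8, 0.0, 20.8, 20.8, 20.8, 20.8.
Cumulative: 20.8, 20.8, 41.6, 62.4, 83.2, 104.0.
The total first reaches 78 DD on day 5.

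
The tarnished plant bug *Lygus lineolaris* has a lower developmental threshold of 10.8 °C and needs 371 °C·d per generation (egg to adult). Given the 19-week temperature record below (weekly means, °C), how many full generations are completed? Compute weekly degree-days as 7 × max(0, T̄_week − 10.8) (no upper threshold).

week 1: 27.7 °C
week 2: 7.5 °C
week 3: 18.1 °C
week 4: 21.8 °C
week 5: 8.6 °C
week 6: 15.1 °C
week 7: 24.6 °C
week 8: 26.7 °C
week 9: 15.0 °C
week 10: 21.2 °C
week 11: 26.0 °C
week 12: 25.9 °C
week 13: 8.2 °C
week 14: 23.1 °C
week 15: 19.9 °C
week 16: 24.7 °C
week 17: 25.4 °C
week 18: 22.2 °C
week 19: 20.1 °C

3 generations

Weekly DD (7 × max(0, T̄ − 10.8)): 118.3, 0.0, 51.1, 77.0, 0.0, 30.1, 96.6, 111.3, 29.4, 72.8, 106.4, 105.7, 0.0, 86.1, 63.7, 97.3, 102.2, 79.8, 65.1.
Season total = 1292.9 DD.
Complete generations = ⌊1292.9 / 371⌋ = 3.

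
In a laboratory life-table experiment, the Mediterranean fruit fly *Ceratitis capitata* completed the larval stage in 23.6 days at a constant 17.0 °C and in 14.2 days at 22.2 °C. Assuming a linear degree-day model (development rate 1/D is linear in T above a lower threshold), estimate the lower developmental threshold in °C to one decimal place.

Linear rate model ⇒ the product D·(T − T_b) is constant across temperatures.
23.6·(17.0 − T_b) = 14.2·(22.2 − T_b)
T_b = (23.6·17.0 − 14.2·22.2) / (23.6 − 14.2) = 85.96 / 9.4 = 9.145 °C ≈ 9.1 °C.

9.1 °C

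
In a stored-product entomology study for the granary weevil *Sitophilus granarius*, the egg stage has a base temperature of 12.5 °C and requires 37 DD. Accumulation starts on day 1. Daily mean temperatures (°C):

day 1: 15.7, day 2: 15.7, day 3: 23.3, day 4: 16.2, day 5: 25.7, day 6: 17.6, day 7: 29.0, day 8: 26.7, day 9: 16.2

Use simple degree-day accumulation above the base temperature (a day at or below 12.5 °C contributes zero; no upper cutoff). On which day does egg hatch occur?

day 6

Daily DD above 12.5 °C: 3.2, 3.2, 10.8, 3.7, 13.2, 5.1, 16.5, 14.2, 3.7.
Cumulative: 3.2, 6.4, 17.2, 20.9, 34.1, 39.2, 55.7, 69.9, 73.6.
The total first reaches 37 DD on day 6.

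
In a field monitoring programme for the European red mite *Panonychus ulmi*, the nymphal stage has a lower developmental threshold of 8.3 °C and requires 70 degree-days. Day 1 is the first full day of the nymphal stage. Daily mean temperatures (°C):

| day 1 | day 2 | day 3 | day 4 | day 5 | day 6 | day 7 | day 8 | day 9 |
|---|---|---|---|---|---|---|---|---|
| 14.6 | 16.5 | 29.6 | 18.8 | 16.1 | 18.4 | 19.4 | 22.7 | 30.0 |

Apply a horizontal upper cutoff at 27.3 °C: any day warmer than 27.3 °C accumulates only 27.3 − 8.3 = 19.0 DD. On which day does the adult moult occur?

day 7

Daily DD above 8.3 °C (capped at 19.0): 6.3, 8.2, 19.0, 10.5, 7.8, 10.1, 11.1, 14.4, 19.0.
Cumulative: 6.3, 14.5, 33.5, 44.0, 51.8, 61.9, 73.0, 87.4, 106.4.
The total first reaches 70 DD on day 7.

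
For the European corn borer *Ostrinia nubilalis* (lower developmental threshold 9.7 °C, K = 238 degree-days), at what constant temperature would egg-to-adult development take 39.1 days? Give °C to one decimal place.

Required daily accumulation = 238 / 39.1 = 6.087 DD/day.
T = T_base + 6.087 = 9.7 + 6.087 = 15.787 ≈ 15.8 °C.

15.8 °C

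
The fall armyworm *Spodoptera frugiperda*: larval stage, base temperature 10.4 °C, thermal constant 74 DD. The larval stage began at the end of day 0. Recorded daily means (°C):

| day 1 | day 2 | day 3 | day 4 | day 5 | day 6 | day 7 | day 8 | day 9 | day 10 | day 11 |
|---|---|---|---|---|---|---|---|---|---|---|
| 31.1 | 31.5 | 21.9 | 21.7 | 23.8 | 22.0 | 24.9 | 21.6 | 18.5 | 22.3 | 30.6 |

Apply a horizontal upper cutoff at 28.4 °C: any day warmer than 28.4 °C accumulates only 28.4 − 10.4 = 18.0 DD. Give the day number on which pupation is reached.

Daily DD above 10.4 °C (capped at 18.0): 18.0, 18.0, 11.5, 11.3, 13.4, 11.6, 14.5, 11.2, 8.1, 11.9, 18.0.
Cumulative: 18.0, 36.0, 47.5, 58.8, 72.2, 83.8, 98.3, 109.5, 117.6, 129.5, 147.5.
The total first reaches 74 DD on day 6.

day 6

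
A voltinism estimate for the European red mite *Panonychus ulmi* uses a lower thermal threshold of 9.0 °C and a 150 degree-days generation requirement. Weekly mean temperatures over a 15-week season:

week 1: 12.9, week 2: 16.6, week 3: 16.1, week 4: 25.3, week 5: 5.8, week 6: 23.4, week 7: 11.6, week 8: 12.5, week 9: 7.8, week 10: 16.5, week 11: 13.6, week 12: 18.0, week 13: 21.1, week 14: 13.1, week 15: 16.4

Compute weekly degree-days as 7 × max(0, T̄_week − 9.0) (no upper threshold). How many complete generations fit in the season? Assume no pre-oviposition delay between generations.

4 generations

Weekly DD (7 × max(0, T̄ − 9.0)): 27.3, 53.2, 49.7, 114.1, 0.0, 100.8, 18.2, 24.5, 0.0, 52.5, 32.2, 63.0, 84.7, 28.7, 51.8.
Season total = 700.7 DD.
Complete generations = ⌊700.7 / 150⌋ = 4.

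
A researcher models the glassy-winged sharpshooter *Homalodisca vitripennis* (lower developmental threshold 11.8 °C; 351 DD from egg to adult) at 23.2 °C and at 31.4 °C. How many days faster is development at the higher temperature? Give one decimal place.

At 23.2 °C: 351 / (23.2 − 11.8) = 351 / 11.4 = 30.789 d.
At 31.4 °C: 351 / (31.4 − 11.8) = 351 / 19.6 = 17.908 d.
Difference = |30.789 − 17.908| = 12.881 ≈ 12.9 days.

12.9 days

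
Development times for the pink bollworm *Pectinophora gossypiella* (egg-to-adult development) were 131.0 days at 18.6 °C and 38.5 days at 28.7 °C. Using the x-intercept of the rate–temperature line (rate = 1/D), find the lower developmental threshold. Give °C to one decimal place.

Under the model K = D·(T − T_b), so D₁·(T₁ − T_b) = D₂·(T₂ − T_b).
131.0·(18.6 − T_b) = 38.5·(28.7 − T_b)
T_b = (131.0·18.6 − 38.5·28.7) / (131.0 − 38.5) = 1331.65 / 92.5 = 14.396 °C ≈ 14.4 °C.

14.4 °C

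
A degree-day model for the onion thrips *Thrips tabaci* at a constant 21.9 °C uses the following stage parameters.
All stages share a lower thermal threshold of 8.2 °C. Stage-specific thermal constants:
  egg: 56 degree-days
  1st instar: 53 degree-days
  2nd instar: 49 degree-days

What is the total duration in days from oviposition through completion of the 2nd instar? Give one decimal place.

Daily accumulation at 21.9 °C = 21.9 − 8.2 = 13.7 DD/day.
Total K = 56 + 53 + 49 = 158 DD.
Total duration = 158 / 13.7 = 11.533 ≈ 11.5 days.

11.5 days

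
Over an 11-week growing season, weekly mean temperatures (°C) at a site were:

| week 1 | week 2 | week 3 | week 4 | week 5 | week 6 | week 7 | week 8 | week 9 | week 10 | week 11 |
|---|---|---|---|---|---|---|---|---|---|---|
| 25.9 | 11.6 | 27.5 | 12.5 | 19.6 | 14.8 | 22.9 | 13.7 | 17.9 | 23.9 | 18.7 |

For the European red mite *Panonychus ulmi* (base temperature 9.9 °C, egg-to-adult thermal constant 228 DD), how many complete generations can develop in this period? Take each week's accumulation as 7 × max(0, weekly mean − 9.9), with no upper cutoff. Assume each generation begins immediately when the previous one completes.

3 generations

Weekly DD (7 × max(0, T̄ − 9.9)): 112.0, 11.9, 123.2, 18.2, 67.9, 34.3, 91.0, 26.6, 56.0, 98.0, 61.6.
Season total = 700.7 DD.
Complete generations = ⌊700.7 / 228⌋ = 3.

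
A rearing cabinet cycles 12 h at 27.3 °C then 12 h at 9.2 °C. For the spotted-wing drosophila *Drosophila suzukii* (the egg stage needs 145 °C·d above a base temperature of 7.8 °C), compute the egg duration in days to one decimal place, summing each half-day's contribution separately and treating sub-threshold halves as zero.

Day half: max(0, 27.3 − 7.8) × 0.5 = 19.5 × 0.5 = 9.75 DD.
Night half: max(0, 9.2 − 7.8) × 0.5 = 1.4 × 0.5 = 0.70 DD.
Per 24 h: 10.45 DD/day.
Duration = 145 / 10.45 = 13.876 ≈ 13.9 days.

13.9 days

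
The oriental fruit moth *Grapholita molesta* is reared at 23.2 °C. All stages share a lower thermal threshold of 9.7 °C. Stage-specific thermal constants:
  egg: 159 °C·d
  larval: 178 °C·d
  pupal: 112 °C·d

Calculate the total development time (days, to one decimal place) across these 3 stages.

33.3 days

Daily accumulation at 23.2 °C = 23.2 − 9.7 = 13.5 DD/day.
Total K = 159 + 178 + 112 = 449 DD.
Total duration = 449 / 13.5 = 33.259 ≈ 33.3 days.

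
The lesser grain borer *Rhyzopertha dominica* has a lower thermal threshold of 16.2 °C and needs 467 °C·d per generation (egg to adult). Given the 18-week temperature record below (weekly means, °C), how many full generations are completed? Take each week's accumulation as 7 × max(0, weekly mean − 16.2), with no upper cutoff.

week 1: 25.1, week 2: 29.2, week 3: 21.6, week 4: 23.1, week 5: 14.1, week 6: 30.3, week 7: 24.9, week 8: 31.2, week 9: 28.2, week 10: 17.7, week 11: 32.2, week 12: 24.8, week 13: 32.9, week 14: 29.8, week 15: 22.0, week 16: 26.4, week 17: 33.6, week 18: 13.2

2 generations

Weekly DD (7 × max(0, T̄ − 16.2)): 62.3, 91.0, 37.8, 48.3, 0.0, 98.7, 60.9, 105.0, 84.0, 10.5, 112.0, 60.2, 116.9, 95.2, 40.6, 71.4, 121.8, 0.0.
Season total = 1216.6 DD.
Complete generations = ⌊1216.6 / 467⌋ = 2.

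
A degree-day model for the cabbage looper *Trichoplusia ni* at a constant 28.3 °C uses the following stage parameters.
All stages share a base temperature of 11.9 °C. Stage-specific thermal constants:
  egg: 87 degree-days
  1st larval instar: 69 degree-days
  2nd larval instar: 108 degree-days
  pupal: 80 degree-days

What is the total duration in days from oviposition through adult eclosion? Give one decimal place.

21.0 days

Daily accumulation at 28.3 °C = 28.3 − 11.9 = 16.4 DD/day.
Total K = 87 + 69 + 108 + 80 = 344 DD.
Total duration = 344 / 16.4 = 20.976 ≈ 21.0 days.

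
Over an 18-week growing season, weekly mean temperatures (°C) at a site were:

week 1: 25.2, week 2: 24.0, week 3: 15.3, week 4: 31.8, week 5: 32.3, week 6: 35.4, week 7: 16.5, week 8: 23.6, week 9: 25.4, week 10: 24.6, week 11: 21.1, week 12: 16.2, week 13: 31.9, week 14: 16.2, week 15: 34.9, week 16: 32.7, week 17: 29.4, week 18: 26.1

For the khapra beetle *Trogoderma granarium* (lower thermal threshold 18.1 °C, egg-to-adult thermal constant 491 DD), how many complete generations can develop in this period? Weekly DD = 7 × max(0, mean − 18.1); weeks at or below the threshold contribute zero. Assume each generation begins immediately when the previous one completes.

Weekly DD (7 × max(0, T̄ − 18.1)): 49.7, 41.3, 0.0, 95.9, 99.4, 121.1, 0.0, 38.5, 51.1, 45.5, 21.0, 0.0, 96.6, 0.0, 117.6, 102.2, 79.1, 56.0.
Season total = 1015.0 DD.
Complete generations = ⌊1015.0 / 491⌋ = 2.

2 generations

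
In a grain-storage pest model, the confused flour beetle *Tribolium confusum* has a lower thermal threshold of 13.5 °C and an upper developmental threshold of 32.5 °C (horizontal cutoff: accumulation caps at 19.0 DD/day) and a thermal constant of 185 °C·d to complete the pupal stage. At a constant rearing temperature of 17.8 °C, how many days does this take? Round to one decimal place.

43.0 days

Daily accumulation = 17.8 − 13.5 = 4.3 DD/day.
Duration = 185 / 4.3 = 43.023 ≈ 43.0 days.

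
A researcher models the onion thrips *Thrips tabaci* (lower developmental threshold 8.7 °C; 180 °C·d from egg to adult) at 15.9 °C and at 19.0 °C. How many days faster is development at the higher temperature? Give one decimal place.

7.5 days

At 15.9 °C: 180 / (15.9 − 8.7) = 180 / 7.2 = 25.000 d.
At 19.0 °C: 180 / (19.0 − 8.7) = 180 / 10.3 = 17.476 d.
Difference = |25.000 − 17.476| = 7.524 ≈ 7.5 days.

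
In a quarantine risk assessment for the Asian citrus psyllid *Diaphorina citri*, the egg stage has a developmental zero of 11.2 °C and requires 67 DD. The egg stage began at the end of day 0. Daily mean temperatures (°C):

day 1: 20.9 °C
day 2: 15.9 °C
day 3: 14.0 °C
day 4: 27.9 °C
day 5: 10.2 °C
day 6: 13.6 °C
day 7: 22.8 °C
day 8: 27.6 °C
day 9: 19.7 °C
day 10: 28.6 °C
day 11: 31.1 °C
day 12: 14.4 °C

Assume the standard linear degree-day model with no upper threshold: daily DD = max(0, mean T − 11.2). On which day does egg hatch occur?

Daily DD above 11.2 °C: 9.7, 4.7, 2.8, 16.7, 0.0, 2.4, 11.6, 16.4, 8.5, 17.4, 19.9, 3.2.
Cumulative: 9.7, 14.4, 17.2, 33.9, 33.9, 36.3, 47.9, 64.3, 72.8, 90.2, 110.1, 113.3.
The total first reaches 67 DD on day 9.

day 9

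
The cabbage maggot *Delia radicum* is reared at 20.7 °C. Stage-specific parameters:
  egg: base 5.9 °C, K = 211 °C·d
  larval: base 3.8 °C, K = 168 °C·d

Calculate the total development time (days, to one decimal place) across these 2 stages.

24.2 days

egg: 211 / (20.7 − 5.9) = 211 / 14.8 = 14.257 d.
larval: 168 / (20.7 − 3.8) = 168 / 16.9 = 9.941 d.
Sum = 24.198 ≈ 24.2 days.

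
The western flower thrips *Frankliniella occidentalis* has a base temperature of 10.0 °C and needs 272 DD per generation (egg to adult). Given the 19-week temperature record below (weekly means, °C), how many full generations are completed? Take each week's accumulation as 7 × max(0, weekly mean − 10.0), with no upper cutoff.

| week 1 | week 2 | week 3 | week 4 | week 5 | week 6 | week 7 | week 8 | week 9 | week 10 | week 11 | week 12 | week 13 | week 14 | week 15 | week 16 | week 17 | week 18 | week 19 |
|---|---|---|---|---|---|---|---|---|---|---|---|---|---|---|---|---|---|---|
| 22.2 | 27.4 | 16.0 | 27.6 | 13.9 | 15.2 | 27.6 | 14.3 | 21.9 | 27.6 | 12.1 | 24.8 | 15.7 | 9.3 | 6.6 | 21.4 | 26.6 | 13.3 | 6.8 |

4 generations

Weekly DD (7 × max(0, T̄ − 10.0)): 85.4, 121.8, 42.0, 123.2, 27.3, 36.4, 123.2, 30.1, 83.3, 123.2, 14.7, 103.6, 39.9, 0.0, 0.0, 79.8, 116.2, 23.1, 0.0.
Season total = 1173.2 DD.
Complete generations = ⌊1173.2 / 272⌋ = 4.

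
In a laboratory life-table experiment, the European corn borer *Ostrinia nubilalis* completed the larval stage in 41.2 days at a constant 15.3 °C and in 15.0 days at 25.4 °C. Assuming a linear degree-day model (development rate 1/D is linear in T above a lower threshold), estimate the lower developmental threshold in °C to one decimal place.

Equal thermal constants: D₁(T₁ − T_b) = D₂(T₂ − T_b).
41.2·(15.3 − T_b) = 15.0·(25.4 − T_b)
T_b = (41.2·15.3 − 15.0·25.4) / (41.2 − 15.0) = 249.36 / 26.2 = 9.518 °C ≈ 9.5 °C.

9.5 °C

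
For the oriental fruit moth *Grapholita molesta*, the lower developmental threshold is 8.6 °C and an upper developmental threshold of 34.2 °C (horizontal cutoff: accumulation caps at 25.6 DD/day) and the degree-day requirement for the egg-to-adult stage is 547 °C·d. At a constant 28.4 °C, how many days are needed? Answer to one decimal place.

27.6 days

Daily accumulation = 28.4 − 8.6 = 19.8 DD/day.
Duration = 547 / 19.8 = 27.626 ≈ 27.6 days.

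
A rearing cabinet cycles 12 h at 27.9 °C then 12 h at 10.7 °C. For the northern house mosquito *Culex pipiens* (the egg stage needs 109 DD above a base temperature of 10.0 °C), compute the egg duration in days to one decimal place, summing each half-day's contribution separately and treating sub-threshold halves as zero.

Day half: max(0, 27.9 − 10.0) × 0.5 = 17.9 × 0.5 = 8.95 DD.
Night half: max(0, 10.7 − 10.0) × 0.5 = 0.7 × 0.5 = 0.35 DD.
Per 24 h: 9.30 DD/day.
Duration = 109 / 9.30 = 11.720 ≈ 11.7 days.

11.7 days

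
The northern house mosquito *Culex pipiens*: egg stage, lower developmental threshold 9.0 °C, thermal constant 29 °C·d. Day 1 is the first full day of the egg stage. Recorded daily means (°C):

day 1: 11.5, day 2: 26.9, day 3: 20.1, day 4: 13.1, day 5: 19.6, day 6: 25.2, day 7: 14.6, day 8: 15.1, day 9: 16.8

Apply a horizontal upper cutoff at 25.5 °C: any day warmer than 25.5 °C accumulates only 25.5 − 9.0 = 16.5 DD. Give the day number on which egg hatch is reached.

day 3

Daily DD above 9.0 °C (capped at 16.5): 2.5, 16.5, 11.1, 4.1, 10.6, 16.2, 5.6, 6.1, 7.8.
Cumulative: 2.5, 19.0, 30.1, 34.2, 44.8, 61.0, 66.6, 72.7, 80.5.
The total first reaches 29 DD on day 3.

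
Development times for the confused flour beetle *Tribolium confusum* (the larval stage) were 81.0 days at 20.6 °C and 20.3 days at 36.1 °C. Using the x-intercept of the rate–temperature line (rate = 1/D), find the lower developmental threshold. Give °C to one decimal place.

15.4 °C

Equal thermal constants: D₁(T₁ − T_b) = D₂(T₂ − T_b).
81.0·(20.6 − T_b) = 20.3·(36.1 − T_b)
T_b = (81.0·20.6 − 20.3·36.1) / (81.0 − 20.3) = 935.77 / 60.7 = 15.416 °C ≈ 15.4 °C.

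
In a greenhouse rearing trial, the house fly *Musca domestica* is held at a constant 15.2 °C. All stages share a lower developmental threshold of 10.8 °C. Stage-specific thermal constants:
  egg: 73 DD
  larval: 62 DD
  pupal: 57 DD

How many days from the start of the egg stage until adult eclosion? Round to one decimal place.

43.6 days

Daily accumulation at 15.2 °C = 15.2 − 10.8 = 4.4 DD/day.
Total K = 73 + 62 + 57 = 192 DD.
Total duration = 192 / 4.4 = 43.636 ≈ 43.6 days.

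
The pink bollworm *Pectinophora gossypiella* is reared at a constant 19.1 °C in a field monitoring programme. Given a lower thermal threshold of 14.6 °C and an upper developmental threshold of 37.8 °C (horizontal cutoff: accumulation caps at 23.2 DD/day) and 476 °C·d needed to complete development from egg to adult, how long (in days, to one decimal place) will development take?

Daily accumulation = 19.1 − 14.6 = 4.5 DD/day.
Duration = 476 / 4.5 = 105.778 ≈ 105.8 days.

105.8 days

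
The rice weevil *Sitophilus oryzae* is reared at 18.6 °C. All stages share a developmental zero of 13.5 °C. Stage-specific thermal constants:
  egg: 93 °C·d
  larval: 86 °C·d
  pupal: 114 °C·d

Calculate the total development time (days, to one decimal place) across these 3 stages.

Daily accumulation at 18.6 °C = 18.6 − 13.5 = 5.1 DD/day.
Total K = 93 + 86 + 114 = 293 DD.
Total duration = 293 / 5.1 = 57.451 ≈ 57.5 days.

57.5 days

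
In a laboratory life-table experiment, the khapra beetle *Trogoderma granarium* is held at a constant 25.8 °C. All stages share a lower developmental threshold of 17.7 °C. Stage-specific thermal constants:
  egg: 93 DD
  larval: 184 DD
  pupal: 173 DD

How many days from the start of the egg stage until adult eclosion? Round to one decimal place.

Daily accumulation at 25.8 °C = 25.8 − 17.7 = 8.1 DD/day.
Total K = 93 + 184 + 173 = 450 DD.
Total duration = 450 / 8.1 = 55.556 ≈ 55.6 days.

55.6 days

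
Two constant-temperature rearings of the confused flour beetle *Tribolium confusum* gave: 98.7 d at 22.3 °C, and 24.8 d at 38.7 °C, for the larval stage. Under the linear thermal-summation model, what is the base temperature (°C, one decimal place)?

16.8 °C

Linear rate model ⇒ the product D·(T − T_b) is constant across temperatures.
98.7·(22.3 − T_b) = 24.8·(38.7 − T_b)
T_b = (98.7·22.3 − 24.8·38.7) / (98.7 − 24.8) = 1241.25 / 73.9 = 16.796 °C ≈ 16.8 °C.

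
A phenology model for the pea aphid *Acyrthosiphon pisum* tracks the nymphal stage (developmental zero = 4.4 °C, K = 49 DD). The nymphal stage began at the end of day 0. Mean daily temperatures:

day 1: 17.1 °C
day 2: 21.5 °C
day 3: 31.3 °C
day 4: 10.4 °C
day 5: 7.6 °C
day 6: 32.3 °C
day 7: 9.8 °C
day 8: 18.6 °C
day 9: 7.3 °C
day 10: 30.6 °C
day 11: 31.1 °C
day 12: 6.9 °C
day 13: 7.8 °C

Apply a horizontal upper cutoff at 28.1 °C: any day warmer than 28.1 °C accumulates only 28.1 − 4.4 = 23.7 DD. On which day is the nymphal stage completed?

Daily DD above 4.4 °C (capped at 23.7): 12.7, 17.1, 23.7, 6.0, 3.2, 23.7, 5.4, 14.2, 2.9, 23.7, 23.7, 2.5, 3.4.
Cumulative: 12.7, 29.8, 53.5, 59.5, 62.7, 86.4, 91.8, 106.0, 108.9, 132.6, 156.3, 158.8, 162.2.
The total first reaches 49 DD on day 3.

day 3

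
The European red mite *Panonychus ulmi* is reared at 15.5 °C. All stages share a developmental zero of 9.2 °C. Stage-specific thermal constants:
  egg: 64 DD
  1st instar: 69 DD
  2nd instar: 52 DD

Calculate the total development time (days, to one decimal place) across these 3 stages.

Daily accumulation at 15.5 °C = 15.5 − 9.2 = 6.3 DD/day.
Total K = 64 + 69 + 52 = 185 DD.
Total duration = 185 / 6.3 = 29.365 ≈ 29.4 days.

29.4 days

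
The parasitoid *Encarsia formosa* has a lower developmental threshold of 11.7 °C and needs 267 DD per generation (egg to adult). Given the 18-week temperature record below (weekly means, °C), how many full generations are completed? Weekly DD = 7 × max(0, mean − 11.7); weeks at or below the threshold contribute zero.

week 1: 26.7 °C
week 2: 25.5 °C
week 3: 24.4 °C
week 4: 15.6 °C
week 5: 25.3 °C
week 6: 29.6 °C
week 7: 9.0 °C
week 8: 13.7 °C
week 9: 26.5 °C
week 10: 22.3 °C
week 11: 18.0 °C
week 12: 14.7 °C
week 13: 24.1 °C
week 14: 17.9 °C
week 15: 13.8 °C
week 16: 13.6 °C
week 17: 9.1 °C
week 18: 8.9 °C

3 generations

Weekly DD (7 × max(0, T̄ − 11.7)): 105.0, 96.6, 88.9, 27.3, 95.2, 125.3, 0.0, 14.0, 103.6, 74.2, 44.1, 21.0, 86.8, 43.4, 14.7, 13.3, 0.0, 0.0.
Season total = 953.4 DD.
Complete generations = ⌊953.4 / 267⌋ = 3.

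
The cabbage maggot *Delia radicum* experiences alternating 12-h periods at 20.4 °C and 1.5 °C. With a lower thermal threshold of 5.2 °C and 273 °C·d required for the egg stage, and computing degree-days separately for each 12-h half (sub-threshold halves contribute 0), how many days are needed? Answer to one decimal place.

35.9 days

Day half: max(0, 20.4 − 5.2) × 0.5 = 15.2 × 0.5 = 7.60 DD.
Night half: max(0, 1.5 − 5.2) × 0.5 = 0.0 × 0.5 = 0.00 DD.
Per 24 h: 7.60 DD/day.
Duration = 273 / 7.60 = 35.921 ≈ 35.9 days.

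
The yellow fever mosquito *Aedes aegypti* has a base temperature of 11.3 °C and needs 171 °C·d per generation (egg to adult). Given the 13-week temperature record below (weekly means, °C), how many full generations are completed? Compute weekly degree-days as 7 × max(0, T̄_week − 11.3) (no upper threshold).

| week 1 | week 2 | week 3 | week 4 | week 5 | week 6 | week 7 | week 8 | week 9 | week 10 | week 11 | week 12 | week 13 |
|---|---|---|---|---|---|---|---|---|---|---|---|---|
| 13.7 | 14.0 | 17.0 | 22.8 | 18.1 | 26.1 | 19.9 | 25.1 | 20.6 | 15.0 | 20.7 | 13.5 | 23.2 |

Weekly DD (7 × max(0, T̄ − 11.3)): 16.8, 18.9, 39.9, 80.5, 47.6, 103.6, 60.2, 96.6, 65.1, 25.9, 65.8, 15.4, 83.3.
Season total = 719.6 DD.
Complete generations = ⌊719.6 / 171⌋ = 4.

4 generations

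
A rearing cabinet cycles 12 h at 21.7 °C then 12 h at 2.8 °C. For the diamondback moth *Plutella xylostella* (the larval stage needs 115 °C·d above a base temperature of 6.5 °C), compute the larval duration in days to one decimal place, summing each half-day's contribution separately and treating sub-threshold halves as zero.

15.1 days

Day half: max(0, 21.7 − 6.5) × 0.5 = 15.2 × 0.5 = 7.60 DD.
Night half: max(0, 2.8 − 6.5) × 0.5 = 0.0 × 0.5 = 0.00 DD.
Per 24 h: 7.60 DD/day.
Duration = 115 / 7.60 = 15.132 ≈ 15.1 days.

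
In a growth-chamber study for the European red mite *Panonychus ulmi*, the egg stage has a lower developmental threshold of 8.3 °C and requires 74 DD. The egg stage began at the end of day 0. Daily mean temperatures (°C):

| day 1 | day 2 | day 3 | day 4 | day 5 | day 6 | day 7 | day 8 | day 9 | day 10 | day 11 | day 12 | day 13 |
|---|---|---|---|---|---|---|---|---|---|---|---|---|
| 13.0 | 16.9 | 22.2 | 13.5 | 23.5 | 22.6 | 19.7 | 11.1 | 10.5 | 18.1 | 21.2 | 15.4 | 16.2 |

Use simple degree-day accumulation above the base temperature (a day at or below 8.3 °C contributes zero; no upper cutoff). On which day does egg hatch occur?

Daily DD above 8.3 °C: 4.7, 8.6, 13.9, 5.2, 15.2, 14.3, 11.4, 2.8, 2.2, 9.8, 12.9, 7.1, 7.9.
Cumulative: 4.7, 13.3, 27.2, 32.4, 47.6, 61.9, 73.3, 76.1, 78.3, 88.1, 101.0, 108.1, 116.0.
The total first reaches 74 DD on day 8.

day 8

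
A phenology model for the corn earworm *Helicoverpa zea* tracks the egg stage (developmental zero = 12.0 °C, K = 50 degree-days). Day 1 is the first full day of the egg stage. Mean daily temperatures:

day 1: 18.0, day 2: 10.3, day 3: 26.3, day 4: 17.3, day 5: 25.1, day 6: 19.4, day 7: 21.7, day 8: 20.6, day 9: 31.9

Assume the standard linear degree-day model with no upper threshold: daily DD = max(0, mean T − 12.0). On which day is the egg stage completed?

Daily DD above 12.0 °C: 6.0, 0.0, 14.3, 5.3, 13.1, 7.4, 9.7, 8.6, 19.9.
Cumulative: 6.0, 6.0, 20.3, 25.6, 38.7, 46.1, 55.8, 64.4, 84.3.
The total first reaches 50 DD on day 7.

day 7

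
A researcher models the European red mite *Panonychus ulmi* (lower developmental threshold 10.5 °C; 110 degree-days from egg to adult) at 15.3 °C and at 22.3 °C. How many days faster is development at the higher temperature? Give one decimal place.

13.6 days

At 15.3 °C: 110 / (15.3 − 10.5) = 110 / 4.8 = 22.917 d.
At 22.3 °C: 110 / (22.3 − 10.5) = 110 / 11.8 = 9.322 d.
Difference = |22.917 − 9.322| = 13.595 ≈ 13.6 days.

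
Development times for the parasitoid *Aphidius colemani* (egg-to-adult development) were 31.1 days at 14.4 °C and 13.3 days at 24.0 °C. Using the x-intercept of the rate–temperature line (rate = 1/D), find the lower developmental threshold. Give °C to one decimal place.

7.2 °C

Linear rate model ⇒ the product D·(T − T_b) is constant across temperatures.
31.1·(14.4 − T_b) = 13.3·(24.0 − T_b)
T_b = (31.1·14.4 − 13.3·24.0) / (31.1 − 13.3) = 128.64 / 17.8 = 7.227 °C ≈ 7.2 °C.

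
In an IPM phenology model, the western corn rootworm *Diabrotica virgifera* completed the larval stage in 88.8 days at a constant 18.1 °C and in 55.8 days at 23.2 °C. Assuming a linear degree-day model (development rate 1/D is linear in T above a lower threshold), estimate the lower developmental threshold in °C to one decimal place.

9.5 °C

Linear rate model ⇒ the product D·(T − T_b) is constant across temperatures.
88.8·(18.1 − T_b) = 55.8·(23.2 − T_b)
T_b = (88.8·18.1 − 55.8·23.2) / (88.8 − 55.8) = 312.72 / 33.0 = 9.476 °C ≈ 9.5 °C.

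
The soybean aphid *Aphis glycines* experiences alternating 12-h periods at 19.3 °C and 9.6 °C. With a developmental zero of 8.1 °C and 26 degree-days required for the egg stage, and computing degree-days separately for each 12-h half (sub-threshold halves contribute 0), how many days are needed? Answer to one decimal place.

Day half: max(0, 19.3 − 8.1) × 0.5 = 11.2 × 0.5 = 5.60 DD.
Night half: max(0, 9.6 − 8.1) × 0.5 = 1.5 × 0.5 = 0.75 DD.
Per 24 h: 6.35 DD/day.
Duration = 26 / 6.35 = 4.094 ≈ 4.1 days.

4.1 days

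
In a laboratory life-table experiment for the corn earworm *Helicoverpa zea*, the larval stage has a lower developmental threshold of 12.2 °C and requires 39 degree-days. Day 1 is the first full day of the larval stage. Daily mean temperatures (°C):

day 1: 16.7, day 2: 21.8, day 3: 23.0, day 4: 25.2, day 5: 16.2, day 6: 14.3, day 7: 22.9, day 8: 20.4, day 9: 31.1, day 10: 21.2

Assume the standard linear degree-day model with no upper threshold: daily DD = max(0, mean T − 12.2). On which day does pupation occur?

Daily DD above 12.2 °C: 4.5, 9.6, 10.8, 13.0, 4.0, 2.1, 10.7, 8.2, 18.9, 9.0.
Cumulative: 4.5, 14.1, 24.9, 37.9, 41.9, 44.0, 54.7, 62.9, 81.8, 90.8.
The total first reaches 39 DD on day 5.

day 5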